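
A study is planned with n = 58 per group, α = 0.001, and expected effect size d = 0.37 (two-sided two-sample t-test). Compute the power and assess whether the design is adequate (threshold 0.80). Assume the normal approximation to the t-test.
Power ≈ 0.10; the study is underpowered (power < 0.80)

Power calculation (two-sample t-test, normal approximation):
z_β = d · √(n/2) - z_{α/2}
z_β = 0.37 · √(58/2) - 3.291
z_β = 0.37 · 5.385 - 3.291
z_β = -1.298

Power = Φ(z_β) = Φ(-1.298) ≈ 0.097

Effect size d = 0.37 is small by Cohen's convention (0.2/0.5/0.8).

Threshold: power ≥ 0.80 is conventionally adequate.
Power ≈ 0.10 → the study is underpowered (power < 0.80).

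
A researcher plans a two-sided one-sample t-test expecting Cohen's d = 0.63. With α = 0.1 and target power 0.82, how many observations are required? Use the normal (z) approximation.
n = 17

Sample size formula (one-sample t-test, normal approximation):
n = ((z_{α/2} + z_β) / d)²

z_{α/2} = 1.645 (for α = 0.1, two-sided)
z_β = 0.915 (for power = 0.82)
d = 0.63

n = ((1.645 + 0.915) / 0.63)²
n = (4.063)²
n ≈ 16.51
Round up to the next whole number: n = 17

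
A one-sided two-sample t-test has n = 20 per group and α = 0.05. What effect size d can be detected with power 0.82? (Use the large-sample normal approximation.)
d ≈ 0.81

Minimum detectable effect (two-sample t-test, normal approximation):
d = (z_α + z_β) / √(n/2)
d = (1.645 + 0.915) / √(20/2)
d = 2.560 / 3.162
d ≈ 0.81

By Cohen's convention (0.2 small / 0.5 medium / 0.8 large): large effect.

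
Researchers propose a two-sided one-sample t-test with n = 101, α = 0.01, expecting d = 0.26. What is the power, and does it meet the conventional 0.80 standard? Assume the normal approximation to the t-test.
Power ≈ 0.51; the study is underpowered (power < 0.80)

Power calculation (one-sample t-test, normal approximation):
z_β = d · √n - z_{α/2}
z_β = 0.26 · √101 - 2.576
z_β = 0.26 · 10.050 - 2.576
z_β = 0.037

Power = Φ(z_β) = Φ(0.037) ≈ 0.515

Effect size d = 0.26 is small by Cohen's convention (0.2/0.5/0.8).

Threshold: power ≥ 0.80 is conventionally adequate.
Power ≈ 0.51 → the study is underpowered (power < 0.80).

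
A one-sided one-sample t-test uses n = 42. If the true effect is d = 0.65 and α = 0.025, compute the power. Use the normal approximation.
Power ≈ 0.99

Power calculation (one-sample t-test, normal approximation):
z_β = d · √n - z_α
z_β = 0.65 · √42 - 1.960
z_β = 0.65 · 6.481 - 1.960
z_β = 2.253

Power = Φ(z_β) = Φ(2.253) ≈ 0.988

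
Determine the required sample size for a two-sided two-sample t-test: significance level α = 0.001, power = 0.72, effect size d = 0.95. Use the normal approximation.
n = 34 per group

Sample size formula (two-sample t-test, normal approximation):
n = 2 · ((z_{α/2} + z_β) / d)²

z_{α/2} = 3.291 (for α = 0.001, two-sided)
z_β = 0.583 (for power = 0.72)
d = 0.95

n = 2 · ((3.291 + 0.583) / 0.95)²
n = 2 · (4.078)²
n ≈ 33.26
Round up to the next whole number: n = 34 per group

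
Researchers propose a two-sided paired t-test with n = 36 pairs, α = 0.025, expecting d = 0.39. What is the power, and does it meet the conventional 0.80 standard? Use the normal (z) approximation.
Power ≈ 0.54; the study is underpowered (power < 0.80)

Power calculation (paired t-test, normal approximation):
z_β = d · √n - z_{α/2}
z_β = 0.39 · √36 - 2.241
z_β = 0.39 · 6.000 - 2.241
z_β = 0.099

Power = Φ(z_β) = Φ(0.099) ≈ 0.539

Effect size d = 0.39 is small by Cohen's convention (0.2/0.5/0.8).

Threshold: power ≥ 0.80 is conventionally adequate.
Power ≈ 0.54 → the study is underpowered (power < 0.80).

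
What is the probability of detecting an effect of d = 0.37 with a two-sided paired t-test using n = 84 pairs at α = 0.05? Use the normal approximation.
Power ≈ 0.92

Power calculation (paired t-test, normal approximation):
z_β = d · √n - z_{α/2}
z_β = 0.37 · √84 - 1.960
z_β = 0.37 · 9.165 - 1.960
z_β = 1.431

Power = Φ(z_β) = Φ(1.431) ≈ 0.924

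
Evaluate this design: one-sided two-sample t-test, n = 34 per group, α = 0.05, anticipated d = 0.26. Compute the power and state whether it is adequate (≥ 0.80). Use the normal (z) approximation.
Power ≈ 0.28; the study is underpowered (power < 0.80)

Power calculation (two-sample t-test, normal approximation):
z_β = d · √(n/2) - z_α
z_β = 0.26 · √(34/2) - 1.645
z_β = 0.26 · 4.123 - 1.645
z_β = -0.573

Power = Φ(z_β) = Φ(-0.573) ≈ 0.283

Effect size d = 0.26 is small by Cohen's convention (0.2/0.5/0.8).

Threshold: power ≥ 0.80 is conventionally adequate.
Power ≈ 0.28 → the study is underpowered (power < 0.80).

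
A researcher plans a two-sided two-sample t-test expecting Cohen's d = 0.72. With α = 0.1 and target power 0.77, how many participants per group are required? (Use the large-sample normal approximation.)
n = 22 per group

Sample size formula (two-sample t-test, normal approximation):
n = 2 · ((z_{α/2} + z_β) / d)²

z_{α/2} = 1.645 (for α = 0.1, two-sided)
z_β = 0.739 (for power = 0.77)
d = 0.72

n = 2 · ((1.645 + 0.739) / 0.72)²
n = 2 · (3.311)²
n ≈ 21.93
Round up to the next whole number: n = 22 per group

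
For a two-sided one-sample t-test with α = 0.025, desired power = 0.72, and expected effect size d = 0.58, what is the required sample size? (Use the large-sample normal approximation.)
n = 24

Sample size formula (one-sample t-test, normal approximation):
n = ((z_{α/2} + z_β) / d)²

z_{α/2} = 2.241 (for α = 0.025, two-sided)
z_β = 0.583 (for power = 0.72)
d = 0.58

n = ((2.241 + 0.583) / 0.58)²
n = (4.869)²
n ≈ 23.71
Round up to the next whole number: n = 24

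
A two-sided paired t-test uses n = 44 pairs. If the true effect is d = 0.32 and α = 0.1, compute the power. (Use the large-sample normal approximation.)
Power ≈ 0.68

Power calculation (paired t-test, normal approximation):
z_β = d · √n - z_{α/2}
z_β = 0.32 · √44 - 1.645
z_β = 0.32 · 6.633 - 1.645
z_β = 0.478

Power = Φ(z_β) = Φ(0.478) ≈ 0.684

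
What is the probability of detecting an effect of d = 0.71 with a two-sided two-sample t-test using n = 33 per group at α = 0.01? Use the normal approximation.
Power ≈ 0.62

Power calculation (two-sample t-test, normal approximation):
z_β = d · √(n/2) - z_{α/2}
z_β = 0.71 · √(33/2) - 2.576
z_β = 0.71 · 4.062 - 2.576
z_β = 0.308

Power = Φ(z_β) = Φ(0.308) ≈ 0.621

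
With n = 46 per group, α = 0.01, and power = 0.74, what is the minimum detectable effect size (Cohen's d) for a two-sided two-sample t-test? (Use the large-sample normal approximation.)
d ≈ 0.67

Minimum detectable effect (two-sample t-test, normal approximation):
d = (z_{α/2} + z_β) / √(n/2)
d = (2.576 + 0.643) / √(46/2)
d = 3.219 / 4.796
d ≈ 0.67

By Cohen's convention (0.2 small / 0.5 medium / 0.8 large): medium effect.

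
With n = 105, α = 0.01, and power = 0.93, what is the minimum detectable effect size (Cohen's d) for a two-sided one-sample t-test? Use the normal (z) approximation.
d ≈ 0.40

Minimum detectable effect (one-sample t-test, normal approximation):
d = (z_{α/2} + z_β) / √n
d = (2.576 + 1.476) / √105
d = 4.052 / 10.247
d ≈ 0.40

By Cohen's convention (0.2 small / 0.5 medium / 0.8 large): small effect.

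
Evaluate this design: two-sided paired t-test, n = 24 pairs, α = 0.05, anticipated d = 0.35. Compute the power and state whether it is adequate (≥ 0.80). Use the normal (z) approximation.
Power ≈ 0.40; the study is underpowered (power < 0.80)

Power calculation (paired t-test, normal approximation):
z_β = d · √n - z_{α/2}
z_β = 0.35 · √24 - 1.960
z_β = 0.35 · 4.899 - 1.960
z_β = -0.245

Power = Φ(z_β) = Φ(-0.245) ≈ 0.403

Effect size d = 0.35 is small by Cohen's convention (0.2/0.5/0.8).

Threshold: power ≥ 0.80 is conventionally adequate.
Power ≈ 0.40 → the study is underpowered (power < 0.80).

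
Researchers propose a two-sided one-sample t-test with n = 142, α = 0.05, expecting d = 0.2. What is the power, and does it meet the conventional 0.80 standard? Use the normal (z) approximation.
Power ≈ 0.66; the study is underpowered (power < 0.80)

Power calculation (one-sample t-test, normal approximation):
z_β = d · √n - z_{α/2}
z_β = 0.2 · √142 - 1.960
z_β = 0.2 · 11.916 - 1.960
z_β = 0.423

Power = Φ(z_β) = Φ(0.423) ≈ 0.664

Effect size d = 0.2 is small by Cohen's convention (0.2/0.5/0.8).

Threshold: power ≥ 0.80 is conventionally adequate.
Power ≈ 0.66 → the study is underpowered (power < 0.80).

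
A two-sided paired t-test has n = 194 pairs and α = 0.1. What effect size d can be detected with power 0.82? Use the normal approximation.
d ≈ 0.18

Minimum detectable effect (paired t-test, normal approximation):
d = (z_{α/2} + z_β) / √n
d = (1.645 + 0.915) / √194
d = 2.560 / 13.928
d ≈ 0.18

By Cohen's convention (0.2 small / 0.5 medium / 0.8 large): very small effect.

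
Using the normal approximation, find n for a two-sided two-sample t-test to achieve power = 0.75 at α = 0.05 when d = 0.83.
n = 21 per group

Sample size formula (two-sample t-test, normal approximation):
n = 2 · ((z_{α/2} + z_β) / d)²

z_{α/2} = 1.960 (for α = 0.05, two-sided)
z_β = 0.674 (for power = 0.75)
d = 0.83

n = 2 · ((1.960 + 0.674) / 0.83)²
n = 2 · (3.173)²
n ≈ 20.14
Round up to the next whole number: n = 21 per group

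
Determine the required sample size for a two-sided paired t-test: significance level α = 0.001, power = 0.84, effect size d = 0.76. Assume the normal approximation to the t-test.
n = 32 pairs

Sample size formula (paired t-test, normal approximation):
n = ((z_{α/2} + z_β) / d)²

z_{α/2} = 3.291 (for α = 0.001, two-sided)
z_β = 0.994 (for power = 0.84)
d = 0.76

n = ((3.291 + 0.994) / 0.76)²
n = (5.638)²
n ≈ 31.79
Round up to the next whole number: n = 32 pairs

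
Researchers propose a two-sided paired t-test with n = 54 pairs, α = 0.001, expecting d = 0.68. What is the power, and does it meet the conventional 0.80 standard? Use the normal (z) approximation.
Power ≈ 0.96; the study is adequately powered (power ≥ 0.80)

Power calculation (paired t-test, normal approximation):
z_β = d · √n - z_{α/2}
z_β = 0.68 · √54 - 3.291
z_β = 0.68 · 7.348 - 3.291
z_β = 1.706

Power = Φ(z_β) = Φ(1.706) ≈ 0.956

Effect size d = 0.68 is medium by Cohen's convention (0.2/0.5/0.8).

Threshold: power ≥ 0.80 is conventionally adequate.
Power ≈ 0.96 → the study is adequately powered (power ≥ 0.80).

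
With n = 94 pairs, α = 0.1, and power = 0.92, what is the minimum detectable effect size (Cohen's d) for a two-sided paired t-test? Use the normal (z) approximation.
d ≈ 0.31

Minimum detectable effect (paired t-test, normal approximation):
d = (z_{α/2} + z_β) / √n
d = (1.645 + 1.405) / √94
d = 3.050 / 9.695
d ≈ 0.31

By Cohen's convention (0.2 small / 0.5 medium / 0.8 large): small effect.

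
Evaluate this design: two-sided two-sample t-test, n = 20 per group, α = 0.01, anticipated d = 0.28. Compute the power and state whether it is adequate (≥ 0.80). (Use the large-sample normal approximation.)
Power ≈ 0.05; the study is underpowered (power < 0.80)

Power calculation (two-sample t-test, normal approximation):
z_β = d · √(n/2) - z_{α/2}
z_β = 0.28 · √(20/2) - 2.576
z_β = 0.28 · 3.162 - 2.576
z_β = -1.690

Power = Φ(z_β) = Φ(-1.690) ≈ 0.045

Effect size d = 0.28 is small by Cohen's convention (0.2/0.5/0.8).

Threshold: power ≥ 0.80 is conventionally adequate.
Power ≈ 0.05 → the study is underpowered (power < 0.80).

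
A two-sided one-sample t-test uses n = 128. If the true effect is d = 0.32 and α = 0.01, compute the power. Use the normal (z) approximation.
Power ≈ 0.85

Power calculation (one-sample t-test, normal approximation):
z_β = d · √n - z_{α/2}
z_β = 0.32 · √128 - 2.576
z_β = 0.32 · 11.314 - 2.576
z_β = 1.045

Power = Φ(z_β) = Φ(1.045) ≈ 0.852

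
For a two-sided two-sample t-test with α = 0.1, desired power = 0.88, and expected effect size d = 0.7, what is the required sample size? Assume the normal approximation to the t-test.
n = 33 per group

Sample size formula (two-sample t-test, normal approximation):
n = 2 · ((z_{α/2} + z_β) / d)²

z_{α/2} = 1.645 (for α = 0.1, two-sided)
z_β = 1.175 (for power = 0.88)
d = 0.7

n = 2 · ((1.645 + 1.175) / 0.7)²
n = 2 · (4.029)²
n ≈ 32.47
Round up to the next whole number: n = 33 per group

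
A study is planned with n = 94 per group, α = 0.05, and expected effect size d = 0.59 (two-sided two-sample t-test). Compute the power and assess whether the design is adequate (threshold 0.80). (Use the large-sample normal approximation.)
Power ≈ 0.98; the study is adequately powered (power ≥ 0.80)

Power calculation (two-sample t-test, normal approximation):
z_β = d · √(n/2) - z_{α/2}
z_β = 0.59 · √(94/2) - 1.960
z_β = 0.59 · 6.856 - 1.960
z_β = 2.085

Power = Φ(z_β) = Φ(2.085) ≈ 0.981

Effect size d = 0.59 is medium by Cohen's convention (0.2/0.5/0.8).

Threshold: power ≥ 0.80 is conventionally adequate.
Power ≈ 0.98 → the study is adequately powered (power ≥ 0.80).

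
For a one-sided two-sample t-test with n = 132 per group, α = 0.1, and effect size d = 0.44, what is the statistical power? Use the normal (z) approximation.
Power ≈ 0.99

Power calculation (two-sample t-test, normal approximation):
z_β = d · √(n/2) - z_α
z_β = 0.44 · √(132/2) - 1.282
z_β = 0.44 · 8.124 - 1.282
z_β = 2.293

Power = Φ(z_β) = Φ(2.293) ≈ 0.989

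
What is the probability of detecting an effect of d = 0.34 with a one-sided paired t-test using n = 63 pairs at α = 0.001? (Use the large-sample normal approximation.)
Power ≈ 0.35

Power calculation (paired t-test, normal approximation):
z_β = d · √n - z_α
z_β = 0.34 · √63 - 3.090
z_β = 0.34 · 7.937 - 3.090
z_β = -0.392

Power = Φ(z_β) = Φ(-0.392) ≈ 0.348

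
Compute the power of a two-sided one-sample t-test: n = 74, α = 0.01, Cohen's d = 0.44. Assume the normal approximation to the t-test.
Power ≈ 0.89

Power calculation (one-sample t-test, normal approximation):
z_β = d · √n - z_{α/2}
z_β = 0.44 · √74 - 2.576
z_β = 0.44 · 8.602 - 2.576
z_β = 1.209

Power = Φ(z_β) = Φ(1.209) ≈ 0.887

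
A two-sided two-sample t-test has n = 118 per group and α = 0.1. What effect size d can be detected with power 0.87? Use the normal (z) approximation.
d ≈ 0.36

Minimum detectable effect (two-sample t-test, normal approximation):
d = (z_{α/2} + z_β) / √(n/2)
d = (1.645 + 1.126) / √(118/2)
d = 2.771 / 7.681
d ≈ 0.36

By Cohen's convention (0.2 small / 0.5 medium / 0.8 large): small effect.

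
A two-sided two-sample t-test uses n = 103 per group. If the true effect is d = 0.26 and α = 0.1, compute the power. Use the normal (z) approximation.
Power ≈ 0.59

Power calculation (two-sample t-test, normal approximation):
z_β = d · √(n/2) - z_{α/2}
z_β = 0.26 · √(103/2) - 1.645
z_β = 0.26 · 7.176 - 1.645
z_β = 0.221

Power = Φ(z_β) = Φ(0.221) ≈ 0.587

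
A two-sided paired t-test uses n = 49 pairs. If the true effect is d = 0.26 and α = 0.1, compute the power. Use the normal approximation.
Power ≈ 0.57

Power calculation (paired t-test, normal approximation):
z_β = d · √n - z_{α/2}
z_β = 0.26 · √49 - 1.645
z_β = 0.26 · 7.000 - 1.645
z_β = 0.175

Power = Φ(z_β) = Φ(0.175) ≈ 0.570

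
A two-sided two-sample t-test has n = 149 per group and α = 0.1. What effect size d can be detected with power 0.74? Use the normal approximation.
d ≈ 0.27

Minimum detectable effect (two-sample t-test, normal approximation):
d = (z_{α/2} + z_β) / √(n/2)
d = (1.645 + 0.643) / √(149/2)
d = 2.288 / 8.631
d ≈ 0.27

By Cohen's convention (0.2 small / 0.5 medium / 0.8 large): small effect.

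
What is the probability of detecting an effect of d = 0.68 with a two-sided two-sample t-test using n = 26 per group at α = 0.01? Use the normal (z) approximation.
Power ≈ 0.45

Power calculation (two-sample t-test, normal approximation):
z_β = d · √(n/2) - z_{α/2}
z_β = 0.68 · √(26/2) - 2.576
z_β = 0.68 · 3.606 - 2.576
z_β = -0.124

Power = Φ(z_β) = Φ(-0.124) ≈ 0.451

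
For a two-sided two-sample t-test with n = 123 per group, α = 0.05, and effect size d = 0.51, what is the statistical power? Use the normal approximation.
Power ≈ 0.98

Power calculation (two-sample t-test, normal approximation):
z_β = d · √(n/2) - z_{α/2}
z_β = 0.51 · √(123/2) - 1.960
z_β = 0.51 · 7.842 - 1.960
z_β = 2.040

Power = Φ(z_β) = Φ(2.040) ≈ 0.979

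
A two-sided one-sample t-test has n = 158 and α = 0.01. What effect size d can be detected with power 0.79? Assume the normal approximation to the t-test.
d ≈ 0.27

Minimum detectable effect (one-sample t-test, normal approximation):
d = (z_{α/2} + z_β) / √n
d = (2.576 + 0.806) / √158
d = 3.382 / 12.570
d ≈ 0.27

By Cohen's convention (0.2 small / 0.5 medium / 0.8 large): small effect.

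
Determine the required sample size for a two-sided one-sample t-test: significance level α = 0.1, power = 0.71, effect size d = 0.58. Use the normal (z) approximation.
n = 15

Sample size formula (one-sample t-test, normal approximation):
n = ((z_{α/2} + z_β) / d)²

z_{α/2} = 1.645 (for α = 0.1, two-sided)
z_β = 0.553 (for power = 0.71)
d = 0.58

n = ((1.645 + 0.553) / 0.58)²
n = (3.790)²
n ≈ 14.36
Round up to the next whole number: n = 15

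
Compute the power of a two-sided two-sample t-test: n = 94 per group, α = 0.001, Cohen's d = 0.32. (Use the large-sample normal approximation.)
Power ≈ 0.14

Power calculation (two-sample t-test, normal approximation):
z_β = d · √(n/2) - z_{α/2}
z_β = 0.32 · √(94/2) - 3.291
z_β = 0.32 · 6.856 - 3.291
z_β = -1.097

Power = Φ(z_β) = Φ(-1.097) ≈ 0.136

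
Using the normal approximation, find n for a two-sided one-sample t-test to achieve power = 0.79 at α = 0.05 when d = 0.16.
n = 299

Sample size formula (one-sample t-test, normal approximation):
n = ((z_{α/2} + z_β) / d)²

z_{α/2} = 1.960 (for α = 0.05, two-sided)
z_β = 0.806 (for power = 0.79)
d = 0.16

n = ((1.960 + 0.806) / 0.16)²
n = (17.288)²
n ≈ 298.87
Round up to the next whole number: n = 299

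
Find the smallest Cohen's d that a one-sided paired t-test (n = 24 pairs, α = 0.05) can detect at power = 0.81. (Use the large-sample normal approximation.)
d ≈ 0.51

Minimum detectable effect (paired t-test, normal approximation):
d = (z_α + z_β) / √n
d = (1.645 + 0.878) / √24
d = 2.523 / 4.899
d ≈ 0.51

By Cohen's convention (0.2 small / 0.5 medium / 0.8 large): medium effect.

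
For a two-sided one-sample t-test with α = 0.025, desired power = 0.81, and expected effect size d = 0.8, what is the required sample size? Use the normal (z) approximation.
n = 16

Sample size formula (one-sample t-test, normal approximation):
n = ((z_{α/2} + z_β) / d)²

z_{α/2} = 2.241 (for α = 0.025, two-sided)
z_β = 0.878 (for power = 0.81)
d = 0.8

n = ((2.241 + 0.878) / 0.8)²
n = (3.899)²
n ≈ 15.20
Round up to the next whole number: n = 16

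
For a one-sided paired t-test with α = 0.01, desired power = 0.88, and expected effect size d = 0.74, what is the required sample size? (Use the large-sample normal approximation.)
n = 23 pairs

Sample size formula (paired t-test, normal approximation):
n = ((z_α + z_β) / d)²

z_α = 2.326 (for α = 0.01, one-sided)
z_β = 1.175 (for power = 0.88)
d = 0.74

n = ((2.326 + 1.175) / 0.74)²
n = (4.731)²
n ≈ 22.38
Round up to the next whole number: n = 23 pairs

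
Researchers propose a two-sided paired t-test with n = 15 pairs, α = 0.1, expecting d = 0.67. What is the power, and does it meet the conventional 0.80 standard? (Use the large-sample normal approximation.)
Power ≈ 0.83; the study is adequately powered (power ≥ 0.80)

Power calculation (paired t-test, normal approximation):
z_β = d · √n - z_{α/2}
z_β = 0.67 · √15 - 1.645
z_β = 0.67 · 3.873 - 1.645
z_β = 0.950

Power = Φ(z_β) = Φ(0.950) ≈ 0.829

Effect size d = 0.67 is medium by Cohen's convention (0.2/0.5/0.8).

Threshold: power ≥ 0.80 is conventionally adequate.
Power ≈ 0.83 → the study is adequately powered (power ≥ 0.80).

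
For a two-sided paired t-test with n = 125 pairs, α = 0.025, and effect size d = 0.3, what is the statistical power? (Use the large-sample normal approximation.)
Power ≈ 0.87

Power calculation (paired t-test, normal approximation):
z_β = d · √n - z_{α/2}
z_β = 0.3 · √125 - 2.241
z_β = 0.3 · 11.180 - 2.241
z_β = 1.113

Power = Φ(z_β) = Φ(1.113) ≈ 0.867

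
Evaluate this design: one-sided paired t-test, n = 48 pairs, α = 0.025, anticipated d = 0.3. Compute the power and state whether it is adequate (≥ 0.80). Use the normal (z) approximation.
Power ≈ 0.55; the study is underpowered (power < 0.80)

Power calculation (paired t-test, normal approximation):
z_β = d · √n - z_α
z_β = 0.3 · √48 - 1.960
z_β = 0.3 · 6.928 - 1.960
z_β = 0.118

Power = Φ(z_β) = Φ(0.118) ≈ 0.547

Effect size d = 0.3 is small by Cohen's convention (0.2/0.5/0.8).

Threshold: power ≥ 0.80 is conventionally adequate.
Power ≈ 0.55 → the study is underpowered (power < 0.80).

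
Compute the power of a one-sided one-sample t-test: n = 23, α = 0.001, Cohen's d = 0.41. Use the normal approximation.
Power ≈ 0.13

Power calculation (one-sample t-test, normal approximation):
z_β = d · √n - z_α
z_β = 0.41 · √23 - 3.090
z_β = 0.41 · 4.796 - 3.090
z_β = -1.124

Power = Φ(z_β) = Φ(-1.124) ≈ 0.131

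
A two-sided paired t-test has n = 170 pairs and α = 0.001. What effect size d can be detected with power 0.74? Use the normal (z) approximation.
d ≈ 0.30

Minimum detectable effect (paired t-test, normal approximation):
d = (z_{α/2} + z_β) / √n
d = (3.291 + 0.643) / √170
d = 3.934 / 13.038
d ≈ 0.30

By Cohen's convention (0.2 small / 0.5 medium / 0.8 large): small effect.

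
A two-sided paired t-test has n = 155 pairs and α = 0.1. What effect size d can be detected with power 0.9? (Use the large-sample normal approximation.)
d ≈ 0.24

Minimum detectable effect (paired t-test, normal approximation):
d = (z_{α/2} + z_β) / √n
d = (1.645 + 1.282) / √155
d = 2.926 / 12.450
d ≈ 0.24

By Cohen's convention (0.2 small / 0.5 medium / 0.8 large): small effect.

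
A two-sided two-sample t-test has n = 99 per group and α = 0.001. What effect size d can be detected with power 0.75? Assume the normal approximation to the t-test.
d ≈ 0.56

Minimum detectable effect (two-sample t-test, normal approximation):
d = (z_{α/2} + z_β) / √(n/2)
d = (3.291 + 0.674) / √(99/2)
d = 3.965 / 7.036
d ≈ 0.56

By Cohen's convention (0.2 small / 0.5 medium / 0.8 large): medium effect.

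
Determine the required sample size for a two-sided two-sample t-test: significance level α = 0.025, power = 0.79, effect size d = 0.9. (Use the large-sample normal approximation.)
n = 23 per group

Sample size formula (two-sample t-test, normal approximation):
n = 2 · ((z_{α/2} + z_β) / d)²

z_{α/2} = 2.241 (for α = 0.025, two-sided)
z_β = 0.806 (for power = 0.79)
d = 0.9

n = 2 · ((2.241 + 0.806) / 0.9)²
n = 2 · (3.386)²
n ≈ 22.93
Round up to the next whole number: n = 23 per group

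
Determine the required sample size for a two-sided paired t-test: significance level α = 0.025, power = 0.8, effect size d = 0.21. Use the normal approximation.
n = 216 pairs

Sample size formula (paired t-test, normal approximation):
n = ((z_{α/2} + z_β) / d)²

z_{α/2} = 2.241 (for α = 0.025, two-sided)
z_β = 0.842 (for power = 0.8)
d = 0.21

n = ((2.241 + 0.842) / 0.21)²
n = (14.681)²
n ≈ 215.53
Round up to the next whole number: n = 216 pairs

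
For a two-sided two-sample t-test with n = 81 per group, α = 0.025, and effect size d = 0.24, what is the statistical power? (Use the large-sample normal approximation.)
Power ≈ 0.24

Power calculation (two-sample t-test, normal approximation):
z_β = d · √(n/2) - z_{α/2}
z_β = 0.24 · √(81/2) - 2.241
z_β = 0.24 · 6.364 - 2.241
z_β = -0.714

Power = Φ(z_β) = Φ(-0.714) ≈ 0.238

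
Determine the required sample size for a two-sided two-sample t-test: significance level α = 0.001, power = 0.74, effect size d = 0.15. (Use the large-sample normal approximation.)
n = 1376 per group

Sample size formula (two-sample t-test, normal approximation):
n = 2 · ((z_{α/2} + z_β) / d)²

z_{α/2} = 3.291 (for α = 0.001, two-sided)
z_β = 0.643 (for power = 0.74)
d = 0.15

n = 2 · ((3.291 + 0.643) / 0.15)²
n = 2 · (26.227)²
n ≈ 1375.71
Round up to the next whole number: n = 1376 per group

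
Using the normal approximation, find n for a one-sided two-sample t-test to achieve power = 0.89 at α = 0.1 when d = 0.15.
n = 560 per group

Sample size formula (two-sample t-test, normal approximation):
n = 2 · ((z_α + z_β) / d)²

z_α = 1.282 (for α = 0.1, one-sided)
z_β = 1.227 (for power = 0.89)
d = 0.15

n = 2 · ((1.282 + 1.227) / 0.15)²
n = 2 · (16.727)²
n ≈ 559.59
Round up to the next whole number: n = 560 per group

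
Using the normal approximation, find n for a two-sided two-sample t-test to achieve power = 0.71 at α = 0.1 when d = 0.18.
n = 299 per group

Sample size formula (two-sample t-test, normal approximation):
n = 2 · ((z_{α/2} + z_β) / d)²

z_{α/2} = 1.645 (for α = 0.1, two-sided)
z_β = 0.553 (for power = 0.71)
d = 0.18

n = 2 · ((1.645 + 0.553) / 0.18)²
n = 2 · (12.211)²
n ≈ 298.22
Round up to the next whole number: n = 299 per group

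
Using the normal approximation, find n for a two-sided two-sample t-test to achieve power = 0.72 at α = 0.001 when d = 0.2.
n = 751 per group

Sample size formula (two-sample t-test, normal approximation):
n = 2 · ((z_{α/2} + z_β) / d)²

z_{α/2} = 3.291 (for α = 0.001, two-sided)
z_β = 0.583 (for power = 0.72)
d = 0.2

n = 2 · ((3.291 + 0.583) / 0.2)²
n = 2 · (19.370)²
n ≈ 750.39
Round up to the next whole number: n = 751 per group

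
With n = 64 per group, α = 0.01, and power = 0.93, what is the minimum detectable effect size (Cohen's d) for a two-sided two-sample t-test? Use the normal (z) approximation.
d ≈ 0.72

Minimum detectable effect (two-sample t-test, normal approximation):
d = (z_{α/2} + z_β) / √(n/2)
d = (2.576 + 1.476) / √(64/2)
d = 4.052 / 5.657
d ≈ 0.72

By Cohen's convention (0.2 small / 0.5 medium / 0.8 large): medium effect.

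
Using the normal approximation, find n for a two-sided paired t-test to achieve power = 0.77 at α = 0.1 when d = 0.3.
n = 64 pairs

Sample size formula (paired t-test, normal approximation):
n = ((z_{α/2} + z_β) / d)²

z_{α/2} = 1.645 (for α = 0.1, two-sided)
z_β = 0.739 (for power = 0.77)
d = 0.3

n = ((1.645 + 0.739) / 0.3)²
n = (7.947)²
n ≈ 63.15
Round up to the next whole number: n = 64 pairs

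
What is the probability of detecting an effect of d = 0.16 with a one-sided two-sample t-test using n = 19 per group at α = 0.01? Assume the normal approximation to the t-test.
Power ≈ 0.03

Power calculation (two-sample t-test, normal approximation):
z_β = d · √(n/2) - z_α
z_β = 0.16 · √(19/2) - 2.326
z_β = 0.16 · 3.082 - 2.326
z_β = -1.833

Power = Φ(z_β) = Φ(-1.833) ≈ 0.033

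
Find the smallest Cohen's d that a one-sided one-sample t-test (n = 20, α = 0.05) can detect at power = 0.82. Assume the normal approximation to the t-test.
d ≈ 0.57

Minimum detectable effect (one-sample t-test, normal approximation):
d = (z_α + z_β) / √n
d = (1.645 + 0.915) / √20
d = 2.560 / 4.472
d ≈ 0.57

By Cohen's convention (0.2 small / 0.5 medium / 0.8 large): medium effect.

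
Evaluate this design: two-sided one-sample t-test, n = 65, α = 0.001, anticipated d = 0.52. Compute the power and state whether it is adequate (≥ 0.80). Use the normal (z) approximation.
Power ≈ 0.82; the study is adequately powered (power ≥ 0.80)

Power calculation (one-sample t-test, normal approximation):
z_β = d · √n - z_{α/2}
z_β = 0.52 · √65 - 3.291
z_β = 0.52 · 8.062 - 3.291
z_β = 0.902

Power = Φ(z_β) = Φ(0.902) ≈ 0.816

Effect size d = 0.52 is medium by Cohen's convention (0.2/0.5/0.8).

Threshold: power ≥ 0.80 is conventionally adequate.
Power ≈ 0.82 → the study is adequately powered (power ≥ 0.80).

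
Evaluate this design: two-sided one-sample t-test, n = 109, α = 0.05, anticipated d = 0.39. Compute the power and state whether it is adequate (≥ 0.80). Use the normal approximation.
Power ≈ 0.98; the study is adequately powered (power ≥ 0.80)

Power calculation (one-sample t-test, normal approximation):
z_β = d · √n - z_{α/2}
z_β = 0.39 · √109 - 1.960
z_β = 0.39 · 10.440 - 1.960
z_β = 2.112

Power = Φ(z_β) = Φ(2.112) ≈ 0.983

Effect size d = 0.39 is small by Cohen's convention (0.2/0.5/0.8).

Threshold: power ≥ 0.80 is conventionally adequate.
Power ≈ 0.98 → the study is adequately powered (power ≥ 0.80).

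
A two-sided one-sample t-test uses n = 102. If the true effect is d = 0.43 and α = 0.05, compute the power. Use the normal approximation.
Power ≈ 0.99

Power calculation (one-sample t-test, normal approximation):
z_β = d · √n - z_{α/2}
z_β = 0.43 · √102 - 1.960
z_β = 0.43 · 10.100 - 1.960
z_β = 2.383

Power = Φ(z_β) = Φ(2.383) ≈ 0.991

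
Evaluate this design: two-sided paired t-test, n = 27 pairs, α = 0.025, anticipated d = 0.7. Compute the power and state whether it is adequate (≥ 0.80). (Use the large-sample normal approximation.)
Power ≈ 0.92; the study is adequately powered (power ≥ 0.80)

Power calculation (paired t-test, normal approximation):
z_β = d · √n - z_{α/2}
z_β = 0.7 · √27 - 2.241
z_β = 0.7 · 5.196 - 2.241
z_β = 1.396

Power = Φ(z_β) = Φ(1.396) ≈ 0.919

Effect size d = 0.7 is medium by Cohen's convention (0.2/0.5/0.8).

Threshold: power ≥ 0.80 is conventionally adequate.
Power ≈ 0.92 → the study is adequately powered (power ≥ 0.80).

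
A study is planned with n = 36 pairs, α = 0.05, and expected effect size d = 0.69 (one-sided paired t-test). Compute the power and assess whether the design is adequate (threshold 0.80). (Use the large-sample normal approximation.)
Power ≈ 0.99; the study is adequately powered (power ≥ 0.80)

Power calculation (paired t-test, normal approximation):
z_β = d · √n - z_α
z_β = 0.69 · √36 - 1.645
z_β = 0.69 · 6.000 - 1.645
z_β = 2.495

Power = Φ(z_β) = Φ(2.495) ≈ 0.994

Effect size d = 0.69 is medium by Cohen's convention (0.2/0.5/0.8).

Threshold: power ≥ 0.80 is conventionally adequate.
Power ≈ 0.99 → the study is adequately powered (power ≥ 0.80).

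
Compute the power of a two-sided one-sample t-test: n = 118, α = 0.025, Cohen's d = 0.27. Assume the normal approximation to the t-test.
Power ≈ 0.76

Power calculation (one-sample t-test, normal approximation):
z_β = d · √n - z_{α/2}
z_β = 0.27 · √118 - 2.241
z_β = 0.27 · 10.863 - 2.241
z_β = 0.692

Power = Φ(z_β) = Φ(0.692) ≈ 0.755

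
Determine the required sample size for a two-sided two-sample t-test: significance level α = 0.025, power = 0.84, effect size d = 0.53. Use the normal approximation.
n = 75 per group

Sample size formula (two-sample t-test, normal approximation):
n = 2 · ((z_{α/2} + z_β) / d)²

z_{α/2} = 2.241 (for α = 0.025, two-sided)
z_β = 0.994 (for power = 0.84)
d = 0.53

n = 2 · ((2.241 + 0.994) / 0.53)²
n = 2 · (6.104)²
n ≈ 74.52
Round up to the next whole number: n = 75 per group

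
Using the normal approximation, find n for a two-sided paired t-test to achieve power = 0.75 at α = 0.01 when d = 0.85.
n = 15 pairs

Sample size formula (paired t-test, normal approximation):
n = ((z_{α/2} + z_β) / d)²

z_{α/2} = 2.576 (for α = 0.01, two-sided)
z_β = 0.674 (for power = 0.75)
d = 0.85

n = ((2.576 + 0.674) / 0.85)²
n = (3.824)²
n ≈ 14.62
Round up to the next whole number: n = 15 pairs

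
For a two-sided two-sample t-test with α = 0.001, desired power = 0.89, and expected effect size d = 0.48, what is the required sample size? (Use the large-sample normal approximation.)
n = 178 per group

Sample size formula (two-sample t-test, normal approximation):
n = 2 · ((z_{α/2} + z_β) / d)²

z_{α/2} = 3.291 (for α = 0.001, two-sided)
z_β = 1.227 (for power = 0.89)
d = 0.48

n = 2 · ((3.291 + 1.227) / 0.48)²
n = 2 · (9.413)²
n ≈ 177.21
Round up to the next whole number: n = 178 per group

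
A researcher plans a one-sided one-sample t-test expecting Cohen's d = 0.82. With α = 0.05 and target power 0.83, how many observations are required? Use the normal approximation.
n = 11

Sample size formula (one-sample t-test, normal approximation):
n = ((z_α + z_β) / d)²

z_α = 1.645 (for α = 0.05, one-sided)
z_β = 0.954 (for power = 0.83)
d = 0.82

n = ((1.645 + 0.954) / 0.82)²
n = (3.170)²
n ≈ 10.05
Round up to the next whole number: n = 11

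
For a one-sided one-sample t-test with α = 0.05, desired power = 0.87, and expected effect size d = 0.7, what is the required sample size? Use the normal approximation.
n = 16

Sample size formula (one-sample t-test, normal approximation):
n = ((z_α + z_β) / d)²

z_α = 1.645 (for α = 0.05, one-sided)
z_β = 1.126 (for power = 0.87)
d = 0.7

n = ((1.645 + 1.126) / 0.7)²
n = (3.959)²
n ≈ 15.67
Round up to the next whole number: n = 16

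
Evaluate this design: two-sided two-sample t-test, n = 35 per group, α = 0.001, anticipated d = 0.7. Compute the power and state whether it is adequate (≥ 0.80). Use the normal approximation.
Power ≈ 0.36; the study is underpowered (power < 0.80)

Power calculation (two-sample t-test, normal approximation):
z_β = d · √(n/2) - z_{α/2}
z_β = 0.7 · √(35/2) - 3.291
z_β = 0.7 · 4.183 - 3.291
z_β = -0.362

Power = Φ(z_β) = Φ(-0.362) ≈ 0.359

Effect size d = 0.7 is medium by Cohen's convention (0.2/0.5/0.8).

Threshold: power ≥ 0.80 is conventionally adequate.
Power ≈ 0.36 → the study is underpowered (power < 0.80).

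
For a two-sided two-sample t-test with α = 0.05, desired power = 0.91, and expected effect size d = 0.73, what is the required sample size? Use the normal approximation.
n = 41 per group

Sample size formula (two-sample t-test, normal approximation):
n = 2 · ((z_{α/2} + z_β) / d)²

z_{α/2} = 1.960 (for α = 0.05, two-sided)
z_β = 1.341 (for power = 0.91)
d = 0.73

n = 2 · ((1.960 + 1.341) / 0.73)²
n = 2 · (4.522)²
n ≈ 40.90
Round up to the next whole number: n = 41 per group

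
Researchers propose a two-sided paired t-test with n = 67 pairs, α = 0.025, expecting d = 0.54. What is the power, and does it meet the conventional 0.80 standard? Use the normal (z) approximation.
Power ≈ 0.99; the study is adequately powered (power ≥ 0.80)

Power calculation (paired t-test, normal approximation):
z_β = d · √n - z_{α/2}
z_β = 0.54 · √67 - 2.241
z_β = 0.54 · 8.185 - 2.241
z_β = 2.179

Power = Φ(z_β) = Φ(2.179) ≈ 0.985

Effect size d = 0.54 is medium by Cohen's convention (0.2/0.5/0.8).

Threshold: power ≥ 0.80 is conventionally adequate.
Power ≈ 0.99 → the study is adequately powered (power ≥ 0.80).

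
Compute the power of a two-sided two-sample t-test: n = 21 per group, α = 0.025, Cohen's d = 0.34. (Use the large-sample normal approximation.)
Power ≈ 0.13

Power calculation (two-sample t-test, normal approximation):
z_β = d · √(n/2) - z_{α/2}
z_β = 0.34 · √(21/2) - 2.241
z_β = 0.34 · 3.240 - 2.241
z_β = -1.140

Power = Φ(z_β) = Φ(-1.140) ≈ 0.127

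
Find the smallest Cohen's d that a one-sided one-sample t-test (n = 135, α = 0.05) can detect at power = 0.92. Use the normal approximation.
d ≈ 0.26

Minimum detectable effect (one-sample t-test, normal approximation):
d = (z_α + z_β) / √n
d = (1.645 + 1.405) / √135
d = 3.050 / 11.619
d ≈ 0.26

By Cohen's convention (0.2 small / 0.5 medium / 0.8 large): small effect.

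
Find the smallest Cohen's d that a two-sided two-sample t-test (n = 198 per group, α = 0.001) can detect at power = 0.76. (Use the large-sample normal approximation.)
d ≈ 0.40

Minimum detectable effect (two-sample t-test, normal approximation):
d = (z_{α/2} + z_β) / √(n/2)
d = (3.291 + 0.706) / √(198/2)
d = 3.997 / 9.950
d ≈ 0.40

By Cohen's convention (0.2 small / 0.5 medium / 0.8 large): small effect.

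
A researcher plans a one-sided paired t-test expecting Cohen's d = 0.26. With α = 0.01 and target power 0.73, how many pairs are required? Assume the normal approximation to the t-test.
n = 128 pairs

Sample size formula (paired t-test, normal approximation):
n = ((z_α + z_β) / d)²

z_α = 2.326 (for α = 0.01, one-sided)
z_β = 0.613 (for power = 0.73)
d = 0.26

n = ((2.326 + 0.613) / 0.26)²
n = (11.304)²
n ≈ 127.78
Round up to the next whole number: n = 128 pairs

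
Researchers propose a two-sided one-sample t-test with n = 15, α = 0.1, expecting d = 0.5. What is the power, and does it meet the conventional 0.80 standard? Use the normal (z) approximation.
Power ≈ 0.61; the study is underpowered (power < 0.80)

Power calculation (one-sample t-test, normal approximation):
z_β = d · √n - z_{α/2}
z_β = 0.5 · √15 - 1.645
z_β = 0.5 · 3.873 - 1.645
z_β = 0.292

Power = Φ(z_β) = Φ(0.292) ≈ 0.615

Effect size d = 0.5 is medium by Cohen's convention (0.2/0.5/0.8).

Threshold: power ≥ 0.80 is conventionally adequate.
Power ≈ 0.61 → the study is underpowered (power < 0.80).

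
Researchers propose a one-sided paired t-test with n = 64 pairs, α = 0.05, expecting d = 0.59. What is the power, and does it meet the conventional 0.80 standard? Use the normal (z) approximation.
Power ≈ 1.00; the study is adequately powered (power ≥ 0.80)

Power calculation (paired t-test, normal approximation):
z_β = d · √n - z_α
z_β = 0.59 · √64 - 1.645
z_β = 0.59 · 8.000 - 1.645
z_β = 3.075

Power = Φ(z_β) = Φ(3.075) ≈ 0.999

Effect size d = 0.59 is medium by Cohen's convention (0.2/0.5/0.8).

Threshold: power ≥ 0.80 is conventionally adequate.
Power ≈ 1.00 → the study is adequately powered (power ≥ 0.80).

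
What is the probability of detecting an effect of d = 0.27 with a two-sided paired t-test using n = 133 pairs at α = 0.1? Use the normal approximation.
Power ≈ 0.93

Power calculation (paired t-test, normal approximation):
z_β = d · √n - z_{α/2}
z_β = 0.27 · √133 - 1.645
z_β = 0.27 · 11.533 - 1.645
z_β = 1.469

Power = Φ(z_β) = Φ(1.469) ≈ 0.929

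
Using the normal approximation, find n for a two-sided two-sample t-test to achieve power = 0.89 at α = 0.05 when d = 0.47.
n = 92 per group

Sample size formula (two-sample t-test, normal approximation):
n = 2 · ((z_{α/2} + z_β) / d)²

z_{α/2} = 1.960 (for α = 0.05, two-sided)
z_β = 1.227 (for power = 0.89)
d = 0.47

n = 2 · ((1.960 + 1.227) / 0.47)²
n = 2 · (6.781)²
n ≈ 91.96
Round up to the next whole number: n = 92 per group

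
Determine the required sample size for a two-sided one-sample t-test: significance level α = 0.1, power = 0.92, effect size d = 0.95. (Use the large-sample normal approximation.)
n = 11

Sample size formula (one-sample t-test, normal approximation):
n = ((z_{α/2} + z_β) / d)²

z_{α/2} = 1.645 (for α = 0.1, two-sided)
z_β = 1.405 (for power = 0.92)
d = 0.95

n = ((1.645 + 1.405) / 0.95)²
n = (3.211)²
n ≈ 10.31
Round up to the next whole number: n = 11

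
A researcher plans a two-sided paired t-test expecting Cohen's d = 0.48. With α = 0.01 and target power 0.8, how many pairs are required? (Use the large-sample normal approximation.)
n = 51 pairs

Sample size formula (paired t-test, normal approximation):
n = ((z_{α/2} + z_β) / d)²

z_{α/2} = 2.576 (for α = 0.01, two-sided)
z_β = 0.842 (for power = 0.8)
d = 0.48

n = ((2.576 + 0.842) / 0.48)²
n = (7.121)²
n ≈ 50.71
Round up to the next whole number: n = 51 pairs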